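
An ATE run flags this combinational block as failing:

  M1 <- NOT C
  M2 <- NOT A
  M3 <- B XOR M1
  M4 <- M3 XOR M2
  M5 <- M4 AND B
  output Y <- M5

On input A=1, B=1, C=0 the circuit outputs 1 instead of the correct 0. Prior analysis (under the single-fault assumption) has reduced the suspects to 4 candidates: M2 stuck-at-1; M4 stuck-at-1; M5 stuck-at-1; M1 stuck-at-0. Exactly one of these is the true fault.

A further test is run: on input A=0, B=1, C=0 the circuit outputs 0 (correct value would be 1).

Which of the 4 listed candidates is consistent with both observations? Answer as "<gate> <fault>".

Evaluate each candidate on input A=0, B=1, C=0:
  M2 stuck-at-1: M1=1, M2=1 [stuck-at-1], M3=0, M4=1, M5=1 → 1 — eliminated
  M4 stuck-at-1: M1=1, M2=1, M3=0, M4=1 [stuck-at-1], M5=1 → 1 — eliminated
  M5 stuck-at-1: M1=1, M2=1, M3=0, M4=1, M5=1 [stuck-at-1] → 1 — eliminated
  M1 stuck-at-0: M1=0 [stuck-at-0], M2=1, M3=1, M4=0, M5=0 → 0 — matches
Only M1 stuck-at-0 reproduces the observed 0.

M1 stuck-at-0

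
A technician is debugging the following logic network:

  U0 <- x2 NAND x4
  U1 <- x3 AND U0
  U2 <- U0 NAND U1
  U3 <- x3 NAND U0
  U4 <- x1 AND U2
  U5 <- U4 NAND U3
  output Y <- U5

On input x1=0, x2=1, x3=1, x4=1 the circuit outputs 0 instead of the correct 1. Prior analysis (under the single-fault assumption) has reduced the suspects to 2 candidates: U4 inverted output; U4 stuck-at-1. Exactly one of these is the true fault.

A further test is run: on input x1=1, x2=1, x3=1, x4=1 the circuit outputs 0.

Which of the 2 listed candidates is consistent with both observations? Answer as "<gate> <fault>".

Evaluate each candidate on input x1=1, x2=1, x3=1, x4=1:
  U4 inverted output: U0=0, U1=0, U2=1, U3=1, U4=0 [inverted output], U5=1 → 1 — eliminated
  U4 stuck-at-1: U0=0, U1=0, U2=1, U3=1, U4=1 [stuck-at-1], U5=0 → 0 — matches
Only U4 stuck-at-1 reproduces the observed 0.

U4 stuck-at-1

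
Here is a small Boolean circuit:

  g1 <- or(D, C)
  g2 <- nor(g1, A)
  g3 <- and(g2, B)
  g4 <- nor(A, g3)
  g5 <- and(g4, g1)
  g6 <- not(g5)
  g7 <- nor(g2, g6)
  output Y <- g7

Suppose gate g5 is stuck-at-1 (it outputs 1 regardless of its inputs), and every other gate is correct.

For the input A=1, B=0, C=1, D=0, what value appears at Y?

Propagate with g5 forced: g1=1, g2=0, g3=0, g4=0, g5=1 [stuck-at-1], g6=0, g7=1.
So Y = 1. (Without the fault it would be 0.)

1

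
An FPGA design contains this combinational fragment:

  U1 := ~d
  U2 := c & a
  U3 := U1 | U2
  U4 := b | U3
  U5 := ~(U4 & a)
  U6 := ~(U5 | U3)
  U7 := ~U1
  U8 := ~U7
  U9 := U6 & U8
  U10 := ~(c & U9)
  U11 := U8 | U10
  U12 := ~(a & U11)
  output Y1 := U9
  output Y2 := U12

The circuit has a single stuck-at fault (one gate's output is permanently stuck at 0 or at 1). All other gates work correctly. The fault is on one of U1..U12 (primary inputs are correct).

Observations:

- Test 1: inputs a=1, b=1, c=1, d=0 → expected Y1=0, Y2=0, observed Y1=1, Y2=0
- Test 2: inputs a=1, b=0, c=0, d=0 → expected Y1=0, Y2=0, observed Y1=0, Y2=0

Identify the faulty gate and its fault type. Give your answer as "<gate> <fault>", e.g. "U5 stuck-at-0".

U3 stuck-at-0

Fault-free values for test 1 (a=1, b=1, c=1, d=0): U1=1, U2=1, U3=1, U4=1, U5=0, U6=0, U7=0, U8=1, U9=0, U10=1, U11=1, U12=0, giving Y1=0, Y2=0. Observed Y1=1, Y2=0.
Test 1: faults giving observed Y1=1, Y2=0 are {U3 stuck-at-0, U6 stuck-at-1, U9 stuck-at-1}.
Test 2 (a=1, b=0, c=0, d=0): fault-free U1=1, U2=0, U3=1, U4=1, U5=0, U6=0, U7=0, U8=1, U9=0, U10=1, U11=1, U12=0 → Y1=0, Y2=0; observed Y1=0, Y2=0. Eliminates U6 stuck-at-1, U9 stuck-at-1.
Only U3 stuck-at-0 is consistent with every test.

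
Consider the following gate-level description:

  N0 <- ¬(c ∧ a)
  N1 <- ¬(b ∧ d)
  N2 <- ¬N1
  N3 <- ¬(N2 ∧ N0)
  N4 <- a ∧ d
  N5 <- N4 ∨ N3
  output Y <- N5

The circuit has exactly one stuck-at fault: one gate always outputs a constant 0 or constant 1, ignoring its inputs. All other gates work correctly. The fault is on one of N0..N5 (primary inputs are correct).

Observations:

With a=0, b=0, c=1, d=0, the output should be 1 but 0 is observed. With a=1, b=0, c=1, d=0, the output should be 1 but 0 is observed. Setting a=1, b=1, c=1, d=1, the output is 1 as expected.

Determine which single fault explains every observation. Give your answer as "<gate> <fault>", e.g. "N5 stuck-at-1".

N3 stuck-at-0

Fault-free values for test 1 (a=0, b=0, c=1, d=0): N0=1, N1=1, N2=0, N3=1, N4=0, N5=1, giving Y=1. Observed 0.
Test 1: faults giving observed 0 are {N1 stuck-at-0, N2 stuck-at-1, N3 stuck-at-0, N5 stuck-at-0}.
Test 2 (a=1, b=0, c=1, d=0): fault-free N0=0, N1=1, N2=0, N3=1, N4=0, N5=1 → 1; observed 0. Eliminates N1 stuck-at-0, N2 stuck-at-1.
Test 3 (a=1, b=1, c=1, d=1): fault-free N0=0, N1=0, N2=1, N3=1, N4=1, N5=1 → 1; observed 1. Eliminates N5 stuck-at-0.
Only N3 stuck-at-0 is consistent with every test.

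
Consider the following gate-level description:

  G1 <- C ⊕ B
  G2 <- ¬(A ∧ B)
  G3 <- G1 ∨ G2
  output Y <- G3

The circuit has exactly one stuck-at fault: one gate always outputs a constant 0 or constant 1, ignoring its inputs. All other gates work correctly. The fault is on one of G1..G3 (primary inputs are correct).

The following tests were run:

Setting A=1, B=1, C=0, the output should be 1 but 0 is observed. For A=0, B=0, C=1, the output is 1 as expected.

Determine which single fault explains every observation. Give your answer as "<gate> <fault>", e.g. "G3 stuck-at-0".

Fault-free values for test 1 (A=1, B=1, C=0): G1=1, G2=0, G3=1, giving Y=1. Observed 0.
Test 1: faults giving observed 0 are {G1 stuck-at-0, G3 stuck-at-0}.
Test 2 (A=0, B=0, C=1): fault-free G1=1, G2=1, G3=1 → 1; observed 1. Eliminates G3 stuck-at-0.
Only G1 stuck-at-0 is consistent with every test.

G1 stuck-at-0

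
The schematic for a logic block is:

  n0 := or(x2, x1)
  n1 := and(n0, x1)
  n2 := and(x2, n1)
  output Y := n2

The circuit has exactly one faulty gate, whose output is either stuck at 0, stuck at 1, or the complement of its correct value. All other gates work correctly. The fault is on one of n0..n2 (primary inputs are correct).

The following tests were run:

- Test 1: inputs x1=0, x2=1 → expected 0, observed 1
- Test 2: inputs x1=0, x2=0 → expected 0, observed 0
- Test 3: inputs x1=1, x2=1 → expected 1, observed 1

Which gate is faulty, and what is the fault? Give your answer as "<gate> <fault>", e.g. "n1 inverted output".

n1 stuck-at-1

Fault-free values for test 1 (x1=0, x2=1): n0=1, n1=0, n2=0, giving Y=0. Observed 1.
Test 1: faults giving observed 1 are {n1 stuck-at-1, n1 inverted output, n2 stuck-at-1, n2 inverted output}.
Test 2 (x1=0, x2=0): fault-free n0=0, n1=0, n2=0 → 0; observed 0. Eliminates n2 stuck-at-1, n2 inverted output.
Test 3 (x1=1, x2=1): fault-free n0=1, n1=1, n2=1 → 1; observed 1. Eliminates n1 inverted output.
Only n1 stuck-at-1 is consistent with every test.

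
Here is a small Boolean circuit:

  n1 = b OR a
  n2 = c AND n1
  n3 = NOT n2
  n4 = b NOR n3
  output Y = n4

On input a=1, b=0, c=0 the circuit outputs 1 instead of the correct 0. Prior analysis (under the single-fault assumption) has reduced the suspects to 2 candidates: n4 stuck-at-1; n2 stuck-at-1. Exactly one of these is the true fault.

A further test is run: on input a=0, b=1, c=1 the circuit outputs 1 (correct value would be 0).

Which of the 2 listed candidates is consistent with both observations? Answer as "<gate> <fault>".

Evaluate each candidate on input a=0, b=1, c=1:
  n4 stuck-at-1: n1=1, n2=1, n3=0, n4=1 [stuck-at-1] → 1 — matches
  n2 stuck-at-1: n1=1, n2=1 [stuck-at-1], n3=0, n4=0 → 0 — eliminated
Only n4 stuck-at-1 reproduces the observed 1.

n4 stuck-at-1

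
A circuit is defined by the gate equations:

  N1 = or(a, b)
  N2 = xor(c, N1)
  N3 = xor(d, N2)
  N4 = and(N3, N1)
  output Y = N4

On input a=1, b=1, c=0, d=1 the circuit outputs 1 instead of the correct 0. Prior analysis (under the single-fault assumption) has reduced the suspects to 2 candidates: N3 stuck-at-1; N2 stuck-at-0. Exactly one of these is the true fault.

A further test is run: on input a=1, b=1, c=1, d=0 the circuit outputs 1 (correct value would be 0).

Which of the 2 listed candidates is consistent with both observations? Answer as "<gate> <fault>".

N3 stuck-at-1

Evaluate each candidate on input a=1, b=1, c=1, d=0:
  N3 stuck-at-1: N1=1, N2=0, N3=1 [stuck-at-1], N4=1 → 1 — matches
  N2 stuck-at-0: N1=1, N2=0 [stuck-at-0], N3=0, N4=0 → 0 — eliminated
Only N3 stuck-at-1 reproduces the observed 1.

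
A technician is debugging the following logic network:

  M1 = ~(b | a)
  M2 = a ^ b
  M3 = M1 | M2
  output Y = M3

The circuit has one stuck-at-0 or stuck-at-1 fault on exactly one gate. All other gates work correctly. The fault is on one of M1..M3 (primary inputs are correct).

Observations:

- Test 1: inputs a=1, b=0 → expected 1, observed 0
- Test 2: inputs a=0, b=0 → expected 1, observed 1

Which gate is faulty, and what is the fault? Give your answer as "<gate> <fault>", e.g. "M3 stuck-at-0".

Fault-free values for test 1 (a=1, b=0): M1=0, M2=1, M3=1, giving Y=1. Observed 0.
Test 1: faults giving observed 0 are {M2 stuck-at-0, M3 stuck-at-0}.
Test 2 (a=0, b=0): fault-free M1=1, M2=0, M3=1 → 1; observed 1. Eliminates M3 stuck-at-0.
Only M2 stuck-at-0 is consistent with every test.

M2 stuck-at-0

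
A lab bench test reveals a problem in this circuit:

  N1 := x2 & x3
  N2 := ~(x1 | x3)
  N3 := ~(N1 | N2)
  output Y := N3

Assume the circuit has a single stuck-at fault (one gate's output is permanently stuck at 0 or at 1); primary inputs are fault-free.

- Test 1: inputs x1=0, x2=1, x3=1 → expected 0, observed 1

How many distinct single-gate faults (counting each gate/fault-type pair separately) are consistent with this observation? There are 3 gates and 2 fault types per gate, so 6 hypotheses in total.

Fault-free: N1=1, N2=0, N3=0 → 0. Observed 1.
  N1 stuck-at-0: output 1 ✓
  N1 stuck-at-1: output 0 ✗
  N2 stuck-at-0: output 0 ✗
  N2 stuck-at-1: output 0 ✗
  N3 stuck-at-0: output 0 ✗
  N3 stuck-at-1: output 1 ✓
Consistent faults: {N1 stuck-at-0, N3 stuck-at-1} — 2 in all.

2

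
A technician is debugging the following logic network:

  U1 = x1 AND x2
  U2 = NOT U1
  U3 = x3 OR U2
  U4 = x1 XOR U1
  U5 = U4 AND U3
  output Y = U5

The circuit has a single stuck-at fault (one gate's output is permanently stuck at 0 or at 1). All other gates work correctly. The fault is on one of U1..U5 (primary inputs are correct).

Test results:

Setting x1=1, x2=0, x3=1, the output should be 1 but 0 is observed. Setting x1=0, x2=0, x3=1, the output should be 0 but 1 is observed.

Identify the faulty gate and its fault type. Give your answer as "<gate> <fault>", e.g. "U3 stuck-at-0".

Fault-free values for test 1 (x1=1, x2=0, x3=1): U1=0, U2=1, U3=1, U4=1, U5=1, giving Y=1. Observed 0.
Test 1: faults giving observed 0 are {U1 stuck-at-1, U3 stuck-at-0, U4 stuck-at-0, U5 stuck-at-0}.
Test 2 (x1=0, x2=0, x3=1): fault-free U1=0, U2=1, U3=1, U4=0, U5=0 → 0; observed 1. Eliminates U3 stuck-at-0, U4 stuck-at-0, U5 stuck-at-0.
Only U1 stuck-at-1 is consistent with every test.

U1 stuck-at-1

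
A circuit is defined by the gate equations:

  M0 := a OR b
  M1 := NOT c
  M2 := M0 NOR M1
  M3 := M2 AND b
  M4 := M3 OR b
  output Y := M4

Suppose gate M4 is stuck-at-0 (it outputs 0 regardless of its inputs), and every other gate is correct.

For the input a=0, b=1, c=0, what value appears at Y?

0

Propagate with M4 forced: M0=1, M1=1, M2=0, M3=0, M4=0 [stuck-at-0].
So Y = 0. (Without the fault it would be 1.)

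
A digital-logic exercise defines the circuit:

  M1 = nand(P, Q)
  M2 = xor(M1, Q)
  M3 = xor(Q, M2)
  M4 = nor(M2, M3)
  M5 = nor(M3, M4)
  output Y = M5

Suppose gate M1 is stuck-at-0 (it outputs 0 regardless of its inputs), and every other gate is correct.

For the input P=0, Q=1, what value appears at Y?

1

Propagate with M1 forced: M1=0 [stuck-at-0], M2=1, M3=0, M4=0, M5=1.
So Y = 1. (Without the fault it would be 0.)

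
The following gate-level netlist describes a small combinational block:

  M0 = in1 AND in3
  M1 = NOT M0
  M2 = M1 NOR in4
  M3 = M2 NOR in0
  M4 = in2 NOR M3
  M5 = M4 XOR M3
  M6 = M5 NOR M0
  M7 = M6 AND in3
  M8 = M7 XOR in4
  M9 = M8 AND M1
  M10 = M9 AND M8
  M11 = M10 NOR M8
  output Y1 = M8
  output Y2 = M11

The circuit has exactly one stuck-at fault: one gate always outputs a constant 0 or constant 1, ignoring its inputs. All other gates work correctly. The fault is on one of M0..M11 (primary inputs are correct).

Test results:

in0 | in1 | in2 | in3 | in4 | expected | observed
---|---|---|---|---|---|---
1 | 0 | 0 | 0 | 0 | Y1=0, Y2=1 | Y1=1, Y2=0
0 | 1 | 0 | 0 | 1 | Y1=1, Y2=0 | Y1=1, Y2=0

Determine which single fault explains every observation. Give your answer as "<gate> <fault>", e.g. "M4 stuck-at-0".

Fault-free values for test 1 (in0=1, in1=0, in2=0, in3=0, in4=0): M0=0, M1=1, M2=0, M3=0, M4=1, M5=1, M6=0, M7=0, M8=0, M9=0, M10=0, M11=1, giving Y1=0, Y2=1. Observed Y1=1, Y2=0.
Test 1: faults giving observed Y1=1, Y2=0 are {M7 stuck-at-1, M8 stuck-at-1}.
Test 2 (in0=0, in1=1, in2=0, in3=0, in4=1): fault-free M0=0, M1=1, M2=0, M3=1, M4=0, M5=1, M6=0, M7=0, M8=1, M9=1, M10=1, M11=0 → Y1=1, Y2=0; observed Y1=1, Y2=0. Eliminates M7 stuck-at-1.
Only M8 stuck-at-1 is consistent with every test.

M8 stuck-at-1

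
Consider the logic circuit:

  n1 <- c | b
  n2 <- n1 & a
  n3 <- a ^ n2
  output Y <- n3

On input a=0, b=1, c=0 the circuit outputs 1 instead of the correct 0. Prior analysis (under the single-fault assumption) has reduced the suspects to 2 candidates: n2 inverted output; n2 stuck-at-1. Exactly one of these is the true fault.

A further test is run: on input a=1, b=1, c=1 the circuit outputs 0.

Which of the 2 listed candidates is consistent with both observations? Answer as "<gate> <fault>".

n2 stuck-at-1

Evaluate each candidate on input a=1, b=1, c=1:
  n2 inverted output: n1=1, n2=0 [inverted output], n3=1 → 1 — eliminated
  n2 stuck-at-1: n1=1, n2=1 [stuck-at-1], n3=0 → 0 — matches
Only n2 stuck-at-1 reproduces the observed 0.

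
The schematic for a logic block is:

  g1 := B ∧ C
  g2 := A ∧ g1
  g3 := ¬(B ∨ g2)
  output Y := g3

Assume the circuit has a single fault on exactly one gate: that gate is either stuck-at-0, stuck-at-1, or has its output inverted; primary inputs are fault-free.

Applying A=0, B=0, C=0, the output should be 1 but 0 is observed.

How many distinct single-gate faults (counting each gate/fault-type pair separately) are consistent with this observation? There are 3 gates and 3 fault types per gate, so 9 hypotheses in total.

Fault-free: g1=0, g2=0, g3=1 → 1. Observed 0.
  g1 stuck-at-0: output 1 ✗
  g1 stuck-at-1: output 1 ✗
  g1 inverted output: output 1 ✗
  g2 stuck-at-0: output 1 ✗
  g2 stuck-at-1: output 0 ✓
  g2 inverted output: output 0 ✓
  g3 stuck-at-0: output 0 ✓
  g3 stuck-at-1: output 1 ✗
  g3 inverted output: output 0 ✓
Consistent faults: {g2 stuck-at-1, g2 inverted output, g3 stuck-at-0, g3 inverted output} — 4 in all.

4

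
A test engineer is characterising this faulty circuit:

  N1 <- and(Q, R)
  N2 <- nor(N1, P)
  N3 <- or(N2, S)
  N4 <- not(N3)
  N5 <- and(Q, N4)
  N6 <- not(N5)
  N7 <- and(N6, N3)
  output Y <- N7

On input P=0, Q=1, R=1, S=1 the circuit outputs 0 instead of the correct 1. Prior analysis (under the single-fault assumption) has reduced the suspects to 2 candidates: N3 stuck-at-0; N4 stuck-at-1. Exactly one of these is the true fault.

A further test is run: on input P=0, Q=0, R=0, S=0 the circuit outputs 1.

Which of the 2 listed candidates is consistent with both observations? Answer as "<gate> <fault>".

Evaluate each candidate on input P=0, Q=0, R=0, S=0:
  N3 stuck-at-0: N1=0, N2=1, N3=0 [stuck-at-0], N4=1, N5=0, N6=1, N7=0 → 0 — eliminated
  N4 stuck-at-1: N1=0, N2=1, N3=1, N4=1 [stuck-at-1], N5=0, N6=1, N7=1 → 1 — matches
Only N4 stuck-at-1 reproduces the observed 1.

N4 stuck-at-1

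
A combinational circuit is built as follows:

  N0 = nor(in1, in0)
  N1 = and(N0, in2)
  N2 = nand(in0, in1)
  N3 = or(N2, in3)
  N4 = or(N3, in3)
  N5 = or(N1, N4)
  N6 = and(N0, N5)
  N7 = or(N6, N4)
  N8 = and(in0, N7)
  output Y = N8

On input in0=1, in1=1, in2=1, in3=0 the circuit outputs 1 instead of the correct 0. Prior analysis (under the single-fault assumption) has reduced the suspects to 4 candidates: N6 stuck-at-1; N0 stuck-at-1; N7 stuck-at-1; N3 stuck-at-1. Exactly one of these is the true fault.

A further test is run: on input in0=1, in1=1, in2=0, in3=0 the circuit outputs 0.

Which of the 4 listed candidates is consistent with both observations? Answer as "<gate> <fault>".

Evaluate each candidate on input in0=1, in1=1, in2=0, in3=0:
  N6 stuck-at-1: N0=0, N1=0, N2=0, N3=0, N4=0, N5=0, N6=1 [stuck-at-1], N7=1, N8=1 → 1 — eliminated
  N0 stuck-at-1: N0=1 [stuck-at-1], N1=0, N2=0, N3=0, N4=0, N5=0, N6=0, N7=0, N8=0 → 0 — matches
  N7 stuck-at-1: N0=0, N1=0, N2=0, N3=0, N4=0, N5=0, N6=0, N7=1 [stuck-at-1], N8=1 → 1 — eliminated
  N3 stuck-at-1: N0=0, N1=0, N2=0, N3=1 [stuck-at-1], N4=1, N5=1, N6=0, N7=1, N8=1 → 1 — eliminated
Only N0 stuck-at-1 reproduces the observed 0.

N0 stuck-at-1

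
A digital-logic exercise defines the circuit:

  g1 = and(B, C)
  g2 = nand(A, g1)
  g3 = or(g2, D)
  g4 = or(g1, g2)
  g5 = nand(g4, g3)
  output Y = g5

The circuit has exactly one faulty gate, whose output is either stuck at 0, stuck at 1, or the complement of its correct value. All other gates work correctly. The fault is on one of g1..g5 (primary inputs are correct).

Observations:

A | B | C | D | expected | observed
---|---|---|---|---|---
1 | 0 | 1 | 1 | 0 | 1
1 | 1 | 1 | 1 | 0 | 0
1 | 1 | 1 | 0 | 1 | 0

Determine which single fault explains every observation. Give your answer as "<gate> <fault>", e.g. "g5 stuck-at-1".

Fault-free values for test 1 (A=1, B=0, C=1, D=1): g1=0, g2=1, g3=1, g4=1, g5=0, giving Y=0. Observed 1.
Test 1: faults giving observed 1 are {g2 stuck-at-0, g2 inverted output, g3 stuck-at-0, g3 inverted output, g4 stuck-at-0, g4 inverted output, g5 stuck-at-1, g5 inverted output}.
Test 2 (A=1, B=1, C=1, D=1): fault-free g1=1, g2=0, g3=1, g4=1, g5=0 → 0; observed 0. Eliminates g3 stuck-at-0, g3 inverted output, g4 stuck-at-0, g4 inverted output, g5 stuck-at-1, g5 inverted output.
Test 3 (A=1, B=1, C=1, D=0): fault-free g1=1, g2=0, g3=0, g4=1, g5=1 → 1; observed 0. Eliminates g2 stuck-at-0.
Only g2 inverted output is consistent with every test.

g2 inverted output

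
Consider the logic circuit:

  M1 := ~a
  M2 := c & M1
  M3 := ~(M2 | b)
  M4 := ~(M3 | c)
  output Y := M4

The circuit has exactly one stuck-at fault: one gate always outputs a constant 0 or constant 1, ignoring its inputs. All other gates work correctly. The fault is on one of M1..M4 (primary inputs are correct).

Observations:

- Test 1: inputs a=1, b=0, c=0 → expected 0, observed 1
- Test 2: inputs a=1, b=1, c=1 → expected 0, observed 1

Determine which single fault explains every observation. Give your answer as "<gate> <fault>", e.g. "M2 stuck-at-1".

Fault-free values for test 1 (a=1, b=0, c=0): M1=0, M2=0, M3=1, M4=0, giving Y=0. Observed 1.
Test 1: faults giving observed 1 are {M2 stuck-at-1, M3 stuck-at-0, M4 stuck-at-1}.
Test 2 (a=1, b=1, c=1): fault-free M1=0, M2=0, M3=0, M4=0 → 0; observed 1. Eliminates M2 stuck-at-1, M3 stuck-at-0.
Only M4 stuck-at-1 is consistent with every test.

M4 stuck-at-1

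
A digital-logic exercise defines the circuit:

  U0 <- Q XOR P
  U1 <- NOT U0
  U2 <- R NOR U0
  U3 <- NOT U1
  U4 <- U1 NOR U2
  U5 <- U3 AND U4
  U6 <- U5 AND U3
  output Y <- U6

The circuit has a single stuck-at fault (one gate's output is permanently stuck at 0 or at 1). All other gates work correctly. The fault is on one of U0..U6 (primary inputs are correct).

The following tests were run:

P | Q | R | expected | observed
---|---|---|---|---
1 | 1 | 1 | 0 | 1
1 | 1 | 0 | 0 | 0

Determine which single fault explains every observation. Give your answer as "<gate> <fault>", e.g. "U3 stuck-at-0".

U1 stuck-at-0

Fault-free values for test 1 (P=1, Q=1, R=1): U0=0, U1=1, U2=0, U3=0, U4=0, U5=0, U6=0, giving Y=0. Observed 1.
Test 1: faults giving observed 1 are {U0 stuck-at-1, U1 stuck-at-0, U6 stuck-at-1}.
Test 2 (P=1, Q=1, R=0): fault-free U0=0, U1=1, U2=1, U3=0, U4=0, U5=0, U6=0 → 0; observed 0. Eliminates U0 stuck-at-1, U6 stuck-at-1.
Only U1 stuck-at-0 is consistent with every test.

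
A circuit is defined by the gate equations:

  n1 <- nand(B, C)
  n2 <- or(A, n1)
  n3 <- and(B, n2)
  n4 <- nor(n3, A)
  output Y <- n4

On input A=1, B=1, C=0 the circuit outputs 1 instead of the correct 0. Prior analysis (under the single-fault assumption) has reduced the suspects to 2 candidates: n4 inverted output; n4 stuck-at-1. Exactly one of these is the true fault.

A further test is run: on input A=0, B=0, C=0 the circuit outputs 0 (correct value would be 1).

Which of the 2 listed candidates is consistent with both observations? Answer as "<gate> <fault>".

n4 inverted output

Evaluate each candidate on input A=0, B=0, C=0:
  n4 inverted output: n1=1, n2=1, n3=0, n4=0 [inverted output] → 0 — matches
  n4 stuck-at-1: n1=1, n2=1, n3=0, n4=1 [stuck-at-1] → 1 — eliminated
Only n4 inverted output reproduces the observed 0.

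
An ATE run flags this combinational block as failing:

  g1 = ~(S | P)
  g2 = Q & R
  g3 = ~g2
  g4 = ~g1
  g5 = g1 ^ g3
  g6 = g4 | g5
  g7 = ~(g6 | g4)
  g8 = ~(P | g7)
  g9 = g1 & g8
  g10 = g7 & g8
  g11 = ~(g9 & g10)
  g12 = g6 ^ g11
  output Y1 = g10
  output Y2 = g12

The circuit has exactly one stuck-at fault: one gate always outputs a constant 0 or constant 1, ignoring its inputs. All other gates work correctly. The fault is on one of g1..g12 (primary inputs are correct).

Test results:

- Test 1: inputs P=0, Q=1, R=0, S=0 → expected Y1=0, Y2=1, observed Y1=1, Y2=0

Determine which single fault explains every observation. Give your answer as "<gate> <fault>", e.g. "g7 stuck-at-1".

g8 stuck-at-1

Fault-free values for test 1 (P=0, Q=1, R=0, S=0): g1=1, g2=0, g3=1, g4=0, g5=0, g6=0, g7=1, g8=0, g9=0, g10=0, g11=1, g12=1, giving Y1=0, Y2=1. Observed Y1=1, Y2=0.
Test 1: faults giving observed Y1=1, Y2=0 are {g8 stuck-at-1}.
Only g8 stuck-at-1 is consistent with every test.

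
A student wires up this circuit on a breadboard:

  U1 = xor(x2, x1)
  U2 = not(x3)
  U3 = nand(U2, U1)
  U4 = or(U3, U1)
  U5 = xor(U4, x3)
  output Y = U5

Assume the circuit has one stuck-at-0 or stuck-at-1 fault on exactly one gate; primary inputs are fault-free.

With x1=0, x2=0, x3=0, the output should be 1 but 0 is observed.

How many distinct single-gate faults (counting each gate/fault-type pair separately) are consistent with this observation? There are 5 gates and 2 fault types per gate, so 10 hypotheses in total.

Fault-free: U1=0, U2=1, U3=1, U4=1, U5=1 → 1. Observed 0.
  U1 stuck-at-0: output 1 ✗
  U1 stuck-at-1: output 1 ✗
  U2 stuck-at-0: output 1 ✗
  U2 stuck-at-1: output 1 ✗
  U3 stuck-at-0: output 0 ✓
  U3 stuck-at-1: output 1 ✗
  U4 stuck-at-0: output 0 ✓
  U4 stuck-at-1: output 1 ✗
  U5 stuck-at-0: output 0 ✓
  U5 stuck-at-1: output 1 ✗
Consistent faults: {U3 stuck-at-0, U4 stuck-at-0, U5 stuck-at-0} — 3 in all.

3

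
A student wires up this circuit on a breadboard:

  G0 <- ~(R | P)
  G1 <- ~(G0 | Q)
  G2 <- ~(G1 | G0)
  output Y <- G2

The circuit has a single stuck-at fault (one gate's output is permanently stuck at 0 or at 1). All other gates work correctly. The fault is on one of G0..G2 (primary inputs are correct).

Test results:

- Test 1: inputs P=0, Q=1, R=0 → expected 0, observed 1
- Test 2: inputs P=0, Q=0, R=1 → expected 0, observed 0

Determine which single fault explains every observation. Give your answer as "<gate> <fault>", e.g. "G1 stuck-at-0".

G0 stuck-at-0

Fault-free values for test 1 (P=0, Q=1, R=0): G0=1, G1=0, G2=0, giving Y=0. Observed 1.
Test 1: faults giving observed 1 are {G0 stuck-at-0, G2 stuck-at-1}.
Test 2 (P=0, Q=0, R=1): fault-free G0=0, G1=1, G2=0 → 0; observed 0. Eliminates G2 stuck-at-1.
Only G0 stuck-at-0 is consistent with every test.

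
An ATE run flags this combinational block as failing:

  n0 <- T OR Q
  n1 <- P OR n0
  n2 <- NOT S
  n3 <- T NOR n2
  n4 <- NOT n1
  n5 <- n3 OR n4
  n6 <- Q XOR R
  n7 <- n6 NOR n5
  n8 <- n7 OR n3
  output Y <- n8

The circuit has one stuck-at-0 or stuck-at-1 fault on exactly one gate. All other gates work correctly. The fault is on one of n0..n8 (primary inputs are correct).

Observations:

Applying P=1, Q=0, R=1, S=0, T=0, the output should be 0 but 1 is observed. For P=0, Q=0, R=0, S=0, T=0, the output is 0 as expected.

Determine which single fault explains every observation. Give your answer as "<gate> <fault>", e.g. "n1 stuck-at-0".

n6 stuck-at-0

Fault-free values for test 1 (P=1, Q=0, R=1, S=0, T=0): n0=0, n1=1, n2=1, n3=0, n4=0, n5=0, n6=1, n7=0, n8=0, giving Y=0. Observed 1.
Test 1: faults giving observed 1 are {n2 stuck-at-0, n3 stuck-at-1, n6 stuck-at-0, n7 stuck-at-1, n8 stuck-at-1}.
Test 2 (P=0, Q=0, R=0, S=0, T=0): fault-free n0=0, n1=0, n2=1, n3=0, n4=1, n5=1, n6=0, n7=0, n8=0 → 0; observed 0. Eliminates n2 stuck-at-0, n3 stuck-at-1, n7 stuck-at-1, n8 stuck-at-1.
Only n6 stuck-at-0 is consistent with every test.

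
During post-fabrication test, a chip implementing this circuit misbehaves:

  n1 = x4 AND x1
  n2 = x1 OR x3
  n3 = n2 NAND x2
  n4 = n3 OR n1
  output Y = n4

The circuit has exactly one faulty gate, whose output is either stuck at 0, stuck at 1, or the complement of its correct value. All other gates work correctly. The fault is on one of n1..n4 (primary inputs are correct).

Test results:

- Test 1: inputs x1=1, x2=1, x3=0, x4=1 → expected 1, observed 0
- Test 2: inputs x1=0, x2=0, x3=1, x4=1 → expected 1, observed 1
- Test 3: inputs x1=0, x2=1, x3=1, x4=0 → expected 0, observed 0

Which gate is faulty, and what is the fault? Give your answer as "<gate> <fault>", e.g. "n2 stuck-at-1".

Fault-free values for test 1 (x1=1, x2=1, x3=0, x4=1): n1=1, n2=1, n3=0, n4=1, giving Y=1. Observed 0.
Test 1: faults giving observed 0 are {n1 stuck-at-0, n1 inverted output, n4 stuck-at-0, n4 inverted output}.
Test 2 (x1=0, x2=0, x3=1, x4=1): fault-free n1=0, n2=1, n3=1, n4=1 → 1; observed 1. Eliminates n4 stuck-at-0, n4 inverted output.
Test 3 (x1=0, x2=1, x3=1, x4=0): fault-free n1=0, n2=1, n3=0, n4=0 → 0; observed 0. Eliminates n1 inverted output.
Only n1 stuck-at-0 is consistent with every test.

n1 stuck-at-0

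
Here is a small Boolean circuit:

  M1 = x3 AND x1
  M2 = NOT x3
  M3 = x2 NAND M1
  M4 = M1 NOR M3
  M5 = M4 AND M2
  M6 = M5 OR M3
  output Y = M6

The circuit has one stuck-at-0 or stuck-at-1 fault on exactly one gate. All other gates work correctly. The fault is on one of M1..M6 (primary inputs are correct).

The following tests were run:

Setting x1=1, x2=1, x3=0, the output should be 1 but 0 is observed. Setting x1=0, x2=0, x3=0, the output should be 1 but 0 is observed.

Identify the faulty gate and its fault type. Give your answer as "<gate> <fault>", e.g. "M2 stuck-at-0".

M6 stuck-at-0

Fault-free values for test 1 (x1=1, x2=1, x3=0): M1=0, M2=1, M3=1, M4=0, M5=0, M6=1, giving Y=1. Observed 0.
Test 1: faults giving observed 0 are {M1 stuck-at-1, M6 stuck-at-0}.
Test 2 (x1=0, x2=0, x3=0): fault-free M1=0, M2=1, M3=1, M4=0, M5=0, M6=1 → 1; observed 0. Eliminates M1 stuck-at-1.
Only M6 stuck-at-0 is consistent with every test.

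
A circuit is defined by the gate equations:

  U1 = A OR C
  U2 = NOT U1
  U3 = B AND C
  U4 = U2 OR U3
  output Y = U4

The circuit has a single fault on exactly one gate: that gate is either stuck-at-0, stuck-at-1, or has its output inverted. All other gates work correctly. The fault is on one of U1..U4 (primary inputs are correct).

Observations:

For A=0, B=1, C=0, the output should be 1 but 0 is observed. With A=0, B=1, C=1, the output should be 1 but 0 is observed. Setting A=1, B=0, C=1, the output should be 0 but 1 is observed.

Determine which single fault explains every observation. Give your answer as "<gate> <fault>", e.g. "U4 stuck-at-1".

U4 inverted output

Fault-free values for test 1 (A=0, B=1, C=0): U1=0, U2=1, U3=0, U4=1, giving Y=1. Observed 0.
Test 1: faults giving observed 0 are {U1 stuck-at-1, U1 inverted output, U2 stuck-at-0, U2 inverted output, U4 stuck-at-0, U4 inverted output}.
Test 2 (A=0, B=1, C=1): fault-free U1=1, U2=0, U3=1, U4=1 → 1; observed 0. Eliminates U1 stuck-at-1, U1 inverted output, U2 stuck-at-0, U2 inverted output.
Test 3 (A=1, B=0, C=1): fault-free U1=1, U2=0, U3=0, U4=0 → 0; observed 1. Eliminates U4 stuck-at-0.
Only U4 inverted output is consistent with every test.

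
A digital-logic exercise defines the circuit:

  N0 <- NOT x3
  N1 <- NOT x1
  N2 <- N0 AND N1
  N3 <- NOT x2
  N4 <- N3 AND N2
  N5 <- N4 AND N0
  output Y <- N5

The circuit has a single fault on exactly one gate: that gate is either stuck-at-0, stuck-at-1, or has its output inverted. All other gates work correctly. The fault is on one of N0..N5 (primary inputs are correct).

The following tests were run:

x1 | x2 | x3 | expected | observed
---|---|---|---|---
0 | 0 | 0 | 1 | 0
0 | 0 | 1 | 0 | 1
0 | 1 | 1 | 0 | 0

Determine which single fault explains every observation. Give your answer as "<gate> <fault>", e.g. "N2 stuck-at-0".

Fault-free values for test 1 (x1=0, x2=0, x3=0): N0=1, N1=1, N2=1, N3=1, N4=1, N5=1, giving Y=1. Observed 0.
Test 1: faults giving observed 0 are {N0 stuck-at-0, N0 inverted output, N1 stuck-at-0, N1 inverted output, N2 stuck-at-0, N2 inverted output, N3 stuck-at-0, N3 inverted output, N4 stuck-at-0, N4 inverted output, N5 stuck-at-0, N5 inverted output}.
Test 2 (x1=0, x2=0, x3=1): fault-free N0=0, N1=1, N2=0, N3=1, N4=0, N5=0 → 0; observed 1. Eliminates N0 stuck-at-0, N1 stuck-at-0, N1 inverted output, N2 stuck-at-0, N2 inverted output, N3 stuck-at-0, N3 inverted output, N4 stuck-at-0, N4 inverted output, N5 stuck-at-0.
Test 3 (x1=0, x2=1, x3=1): fault-free N0=0, N1=1, N2=0, N3=0, N4=0, N5=0 → 0; observed 0. Eliminates N5 inverted output.
Only N0 inverted output is consistent with every test.

N0 inverted output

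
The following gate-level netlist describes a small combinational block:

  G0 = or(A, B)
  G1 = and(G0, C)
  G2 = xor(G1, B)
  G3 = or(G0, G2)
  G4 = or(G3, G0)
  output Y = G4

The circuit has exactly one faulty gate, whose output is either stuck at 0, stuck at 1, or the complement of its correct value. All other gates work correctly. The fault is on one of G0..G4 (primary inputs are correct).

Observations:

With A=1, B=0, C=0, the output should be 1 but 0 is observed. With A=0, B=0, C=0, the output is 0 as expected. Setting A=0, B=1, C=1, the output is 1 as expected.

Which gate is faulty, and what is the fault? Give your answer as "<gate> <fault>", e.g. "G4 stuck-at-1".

Fault-free values for test 1 (A=1, B=0, C=0): G0=1, G1=0, G2=0, G3=1, G4=1, giving Y=1. Observed 0.
Test 1: faults giving observed 0 are {G0 stuck-at-0, G0 inverted output, G4 stuck-at-0, G4 inverted output}.
Test 2 (A=0, B=0, C=0): fault-free G0=0, G1=0, G2=0, G3=0, G4=0 → 0; observed 0. Eliminates G0 inverted output, G4 inverted output.
Test 3 (A=0, B=1, C=1): fault-free G0=1, G1=1, G2=0, G3=1, G4=1 → 1; observed 1. Eliminates G4 stuck-at-0.
Only G0 stuck-at-0 is consistent with every test.

G0 stuck-at-0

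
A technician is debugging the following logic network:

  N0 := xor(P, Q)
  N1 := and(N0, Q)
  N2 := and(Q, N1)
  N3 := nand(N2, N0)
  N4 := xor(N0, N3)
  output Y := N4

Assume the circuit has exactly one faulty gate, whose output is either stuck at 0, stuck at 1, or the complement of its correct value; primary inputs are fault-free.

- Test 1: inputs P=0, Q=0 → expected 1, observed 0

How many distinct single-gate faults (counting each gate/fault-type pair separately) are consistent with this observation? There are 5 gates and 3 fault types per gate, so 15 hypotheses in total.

Fault-free: N0=0, N1=0, N2=0, N3=1, N4=1 → 1. Observed 0.
  N0: stuck-at-1, inverted output ✓; others ✗
  N1: none of the 3 fault types match ✗
  N2: none of the 3 fault types match ✗
  N3: stuck-at-0, inverted output ✓; others ✗
  N4: stuck-at-0, inverted output ✓; others ✗
Consistent faults: {N0 stuck-at-1, N0 inverted output, N3 stuck-at-0, N3 inverted output, N4 stuck-at-0, N4 inverted output} — 6 in all.

6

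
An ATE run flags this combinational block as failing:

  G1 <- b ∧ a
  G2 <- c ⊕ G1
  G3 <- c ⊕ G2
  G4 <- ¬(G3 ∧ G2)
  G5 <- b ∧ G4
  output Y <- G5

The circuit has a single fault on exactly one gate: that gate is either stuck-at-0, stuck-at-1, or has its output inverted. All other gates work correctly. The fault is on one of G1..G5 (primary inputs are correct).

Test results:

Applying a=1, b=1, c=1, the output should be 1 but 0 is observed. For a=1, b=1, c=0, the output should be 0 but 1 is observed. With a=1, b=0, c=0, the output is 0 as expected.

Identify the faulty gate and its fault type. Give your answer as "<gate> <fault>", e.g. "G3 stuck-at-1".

G4 inverted output

Fault-free values for test 1 (a=1, b=1, c=1): G1=1, G2=0, G3=1, G4=1, G5=1, giving Y=1. Observed 0.
Test 1: faults giving observed 0 are {G4 stuck-at-0, G4 inverted output, G5 stuck-at-0, G5 inverted output}.
Test 2 (a=1, b=1, c=0): fault-free G1=1, G2=1, G3=1, G4=0, G5=0 → 0; observed 1. Eliminates G4 stuck-at-0, G5 stuck-at-0.
Test 3 (a=1, b=0, c=0): fault-free G1=0, G2=0, G3=0, G4=1, G5=0 → 0; observed 0. Eliminates G5 inverted output.
Only G4 inverted output is consistent with every test.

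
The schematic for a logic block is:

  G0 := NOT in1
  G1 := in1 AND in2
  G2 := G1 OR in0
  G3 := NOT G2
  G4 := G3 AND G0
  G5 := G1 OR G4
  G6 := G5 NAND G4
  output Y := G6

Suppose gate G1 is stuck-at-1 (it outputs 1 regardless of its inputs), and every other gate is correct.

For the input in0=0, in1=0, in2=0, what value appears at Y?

1

Propagate with G1 forced: G0=1, G1=1 [stuck-at-1], G2=1, G3=0, G4=0, G5=1, G6=1.
So Y = 1. (Without the fault it would be 0.)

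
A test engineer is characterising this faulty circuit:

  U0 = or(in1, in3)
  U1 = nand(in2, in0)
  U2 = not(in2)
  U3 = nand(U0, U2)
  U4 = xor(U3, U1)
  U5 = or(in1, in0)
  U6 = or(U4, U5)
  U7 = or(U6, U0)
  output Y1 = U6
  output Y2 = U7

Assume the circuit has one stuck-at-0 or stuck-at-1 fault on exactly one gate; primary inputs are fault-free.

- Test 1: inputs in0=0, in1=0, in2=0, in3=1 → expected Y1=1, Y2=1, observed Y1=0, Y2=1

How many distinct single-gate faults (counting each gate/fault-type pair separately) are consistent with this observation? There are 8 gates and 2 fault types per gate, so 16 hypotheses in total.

5

Fault-free: U0=1, U1=1, U2=1, U3=0, U4=1, U5=0, U6=1, U7=1 → Y1=1, Y2=1. Observed Y1=0, Y2=1.
  U0: none of the 2 fault types match ✗
  U1: stuck-at-0 ✓; others ✗
  U2: stuck-at-0 ✓; others ✗
  U3: stuck-at-1 ✓; others ✗
  U4: stuck-at-0 ✓; others ✗
  U5: none of the 2 fault types match ✗
  U6: stuck-at-0 ✓; others ✗
  U7: none of the 2 fault types match ✗
Consistent faults: {U1 stuck-at-0, U2 stuck-at-0, U3 stuck-at-1, U4 stuck-at-0, U6 stuck-at-0} — 5 in all.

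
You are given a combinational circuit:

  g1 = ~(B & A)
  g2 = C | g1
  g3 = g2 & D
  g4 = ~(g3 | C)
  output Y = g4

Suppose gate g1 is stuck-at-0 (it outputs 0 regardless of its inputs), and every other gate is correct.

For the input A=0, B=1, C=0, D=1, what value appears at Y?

Propagate with g1 forced: g1=0 [stuck-at-0], g2=0, g3=0, g4=1.
So Y = 1. (Without the fault it would be 0.)

1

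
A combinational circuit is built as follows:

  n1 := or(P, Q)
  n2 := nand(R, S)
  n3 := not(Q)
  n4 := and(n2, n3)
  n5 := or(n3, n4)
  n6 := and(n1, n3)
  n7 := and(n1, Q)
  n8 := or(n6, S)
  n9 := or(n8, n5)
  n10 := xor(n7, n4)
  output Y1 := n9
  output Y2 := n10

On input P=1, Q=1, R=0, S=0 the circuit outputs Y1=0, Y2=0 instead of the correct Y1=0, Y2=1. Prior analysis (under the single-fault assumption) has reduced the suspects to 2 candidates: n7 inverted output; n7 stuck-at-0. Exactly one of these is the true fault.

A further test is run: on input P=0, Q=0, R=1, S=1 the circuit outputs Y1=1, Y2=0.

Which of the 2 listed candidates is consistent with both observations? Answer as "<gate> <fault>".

n7 stuck-at-0

Evaluate each candidate on input P=0, Q=0, R=1, S=1:
  n7 inverted output: n1=0, n2=0, n3=1, n4=0, n5=1, n6=0, n7=1 [inverted output], n8=1, n9=1, n10=1 → Y1=1, Y2=1 — eliminated
  n7 stuck-at-0: n1=0, n2=0, n3=1, n4=0, n5=1, n6=0, n7=0 [stuck-at-0], n8=1, n9=1, n10=0 → Y1=1, Y2=0 — matches
Only n7 stuck-at-0 reproduces the observed Y1=1, Y2=0.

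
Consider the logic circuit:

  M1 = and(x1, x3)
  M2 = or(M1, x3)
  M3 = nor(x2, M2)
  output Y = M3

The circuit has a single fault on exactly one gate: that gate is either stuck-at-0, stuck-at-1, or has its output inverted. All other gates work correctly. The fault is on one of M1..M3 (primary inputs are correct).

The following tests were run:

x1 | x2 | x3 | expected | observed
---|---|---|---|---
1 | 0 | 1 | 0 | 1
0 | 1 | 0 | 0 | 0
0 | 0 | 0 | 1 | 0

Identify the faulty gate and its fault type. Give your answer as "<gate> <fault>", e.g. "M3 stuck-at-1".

M2 inverted output

Fault-free values for test 1 (x1=1, x2=0, x3=1): M1=1, M2=1, M3=0, giving Y=0. Observed 1.
Test 1: faults giving observed 1 are {M2 stuck-at-0, M2 inverted output, M3 stuck-at-1, M3 inverted output}.
Test 2 (x1=0, x2=1, x3=0): fault-free M1=0, M2=0, M3=0 → 0; observed 0. Eliminates M3 stuck-at-1, M3 inverted output.
Test 3 (x1=0, x2=0, x3=0): fault-free M1=0, M2=0, M3=1 → 1; observed 0. Eliminates M2 stuck-at-0.
Only M2 inverted output is consistent with every test.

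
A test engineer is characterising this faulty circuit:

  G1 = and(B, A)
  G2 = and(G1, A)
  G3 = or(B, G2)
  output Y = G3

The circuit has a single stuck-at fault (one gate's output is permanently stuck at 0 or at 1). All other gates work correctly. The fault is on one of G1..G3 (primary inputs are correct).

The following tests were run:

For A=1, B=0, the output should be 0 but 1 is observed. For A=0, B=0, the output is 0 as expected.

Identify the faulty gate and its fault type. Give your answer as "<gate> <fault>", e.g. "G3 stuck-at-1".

G1 stuck-at-1

Fault-free values for test 1 (A=1, B=0): G1=0, G2=0, G3=0, giving Y=0. Observed 1.
Test 1: faults giving observed 1 are {G1 stuck-at-1, G2 stuck-at-1, G3 stuck-at-1}.
Test 2 (A=0, B=0): fault-free G1=0, G2=0, G3=0 → 0; observed 0. Eliminates G2 stuck-at-1, G3 stuck-at-1.
Only G1 stuck-at-1 is consistent with every test.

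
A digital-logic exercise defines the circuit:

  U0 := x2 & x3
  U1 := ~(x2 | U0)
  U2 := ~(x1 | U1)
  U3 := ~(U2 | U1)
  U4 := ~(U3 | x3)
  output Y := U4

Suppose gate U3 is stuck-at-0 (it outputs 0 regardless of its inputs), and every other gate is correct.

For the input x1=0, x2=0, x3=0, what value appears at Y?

Propagate with U3 forced: U0=0, U1=1, U2=0, U3=0 [stuck-at-0], U4=1.
So Y = 1. (Same as the fault-free value — the fault is masked on this input.)

1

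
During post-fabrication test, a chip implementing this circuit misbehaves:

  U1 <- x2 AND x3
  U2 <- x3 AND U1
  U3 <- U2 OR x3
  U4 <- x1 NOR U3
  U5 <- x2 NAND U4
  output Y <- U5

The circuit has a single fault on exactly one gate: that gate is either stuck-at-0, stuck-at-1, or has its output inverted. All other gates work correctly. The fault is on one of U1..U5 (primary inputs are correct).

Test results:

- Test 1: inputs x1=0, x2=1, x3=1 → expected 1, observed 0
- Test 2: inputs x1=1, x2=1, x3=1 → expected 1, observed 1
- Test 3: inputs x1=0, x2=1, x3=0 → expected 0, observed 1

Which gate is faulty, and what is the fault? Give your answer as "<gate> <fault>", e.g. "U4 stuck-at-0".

Fault-free values for test 1 (x1=0, x2=1, x3=1): U1=1, U2=1, U3=1, U4=0, U5=1, giving Y=1. Observed 0.
Test 1: faults giving observed 0 are {U3 stuck-at-0, U3 inverted output, U4 stuck-at-1, U4 inverted output, U5 stuck-at-0, U5 inverted output}.
Test 2 (x1=1, x2=1, x3=1): fault-free U1=1, U2=1, U3=1, U4=0, U5=1 → 1; observed 1. Eliminates U4 stuck-at-1, U4 inverted output, U5 stuck-at-0, U5 inverted output.
Test 3 (x1=0, x2=1, x3=0): fault-free U1=0, U2=0, U3=0, U4=1, U5=0 → 0; observed 1. Eliminates U3 stuck-at-0.
Only U3 inverted output is consistent with every test.

U3 inverted output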